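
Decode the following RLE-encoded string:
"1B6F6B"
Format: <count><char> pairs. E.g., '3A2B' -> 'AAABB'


Expanding each <count><char> pair:
  1B -> 'B'
  6F -> 'FFFFFF'
  6B -> 'BBBBBB'

Decoded = BFFFFFFBBBBBB


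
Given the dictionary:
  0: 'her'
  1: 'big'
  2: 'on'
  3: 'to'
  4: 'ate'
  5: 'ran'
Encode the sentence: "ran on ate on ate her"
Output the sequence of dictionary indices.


Look up each word in the dictionary:
  'ran' -> 5
  'on' -> 2
  'ate' -> 4
  'on' -> 2
  'ate' -> 4
  'her' -> 0

Encoded: [5, 2, 4, 2, 4, 0]


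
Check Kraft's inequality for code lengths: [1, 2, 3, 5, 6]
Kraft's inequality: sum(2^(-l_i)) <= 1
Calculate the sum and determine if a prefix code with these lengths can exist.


Sum = 2^(-1) + 2^(-2) + 2^(-3) + 2^(-5) + 2^(-6)
    = 0.5 + 0.25 + 0.125 + 0.03125 + 0.015625
    = 59/64 = 0.921875
Since 0.921875 <= 1, Kraft's inequality IS satisfied.
A prefix code with these lengths CAN exist.

Kraft sum = 0.921875. Satisfied.


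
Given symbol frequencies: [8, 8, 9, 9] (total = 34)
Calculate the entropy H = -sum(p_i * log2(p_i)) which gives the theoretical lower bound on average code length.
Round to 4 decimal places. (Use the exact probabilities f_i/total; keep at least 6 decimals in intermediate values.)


Per-symbol terms -p_i * log2(p_i) with p_i = f_i/34:
  p = 8/34 = 0.235294: log2(p) = -2.087463, -p*log2(p) = 0.491168
  p = 8/34 = 0.235294: log2(p) = -2.087463, -p*log2(p) = 0.491168
  p = 9/34 = 0.264706: log2(p) = -1.917538, -p*log2(p) = 0.507584
  p = 9/34 = 0.264706: log2(p) = -1.917538, -p*log2(p) = 0.507584
H = 0.491168 + 0.491168 + 0.507584 + 0.507584 = 1.997504

H = 1.9975 bits/symbol


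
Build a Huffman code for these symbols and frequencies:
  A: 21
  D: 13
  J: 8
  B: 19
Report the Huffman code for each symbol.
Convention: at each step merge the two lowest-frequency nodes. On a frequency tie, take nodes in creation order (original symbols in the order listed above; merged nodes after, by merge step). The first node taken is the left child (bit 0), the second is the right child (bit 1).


Huffman tree construction:
Step 1: Merge J(8) + D(13) = 21
Step 2: Merge B(19) + A(21) = 40
Step 3: Merge (J+D)(21) + (B+A)(40) = 61
Read each symbol's code off the tree from the root (left child = 0, right child = 1).

Codes:
  A: 11 (length 2)
  D: 01 (length 2)
  J: 00 (length 2)
  B: 10 (length 2)
Average code length: 122/61 = 2.0000 bits/symbol


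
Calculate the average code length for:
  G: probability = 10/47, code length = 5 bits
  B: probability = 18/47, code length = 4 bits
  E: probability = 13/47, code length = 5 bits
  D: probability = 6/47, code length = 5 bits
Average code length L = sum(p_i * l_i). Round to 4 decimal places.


Weighted contributions p_i * l_i:
  G: (10/47) * 5 = 50/47
  B: (18/47) * 4 = 72/47
  E: (13/47) * 5 = 65/47
  D: (6/47) * 5 = 30/47
Sum = (50 + 72 + 65 + 30)/47 = 217/47

L = 217/47 = 4.6170 bits/symbol


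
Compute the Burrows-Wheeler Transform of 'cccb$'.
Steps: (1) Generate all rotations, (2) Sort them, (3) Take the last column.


Rotations (sorted):
  0: $cccb -> last char: b
  1: b$ccc -> last char: c
  2: cb$cc -> last char: c
  3: ccb$c -> last char: c
  4: cccb$ -> last char: $


BWT = bccc$


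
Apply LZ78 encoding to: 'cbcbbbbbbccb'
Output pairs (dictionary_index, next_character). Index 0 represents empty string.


LZ78 encoding steps:
Dictionary: {0: ''}
Step 1: w='' (idx 0), next='c' -> output (0, 'c'), add 'c' as idx 1
Step 2: w='' (idx 0), next='b' -> output (0, 'b'), add 'b' as idx 2
Step 3: w='c' (idx 1), next='b' -> output (1, 'b'), add 'cb' as idx 3
Step 4: w='b' (idx 2), next='b' -> output (2, 'b'), add 'bb' as idx 4
Step 5: w='bb' (idx 4), next='b' -> output (4, 'b'), add 'bbb' as idx 5
Step 6: w='c' (idx 1), next='c' -> output (1, 'c'), add 'cc' as idx 6
Step 7: w='b' (idx 2), end of input -> output (2, '')


Encoded: [(0, 'c'), (0, 'b'), (1, 'b'), (2, 'b'), (4, 'b'), (1, 'c'), (2, '')]


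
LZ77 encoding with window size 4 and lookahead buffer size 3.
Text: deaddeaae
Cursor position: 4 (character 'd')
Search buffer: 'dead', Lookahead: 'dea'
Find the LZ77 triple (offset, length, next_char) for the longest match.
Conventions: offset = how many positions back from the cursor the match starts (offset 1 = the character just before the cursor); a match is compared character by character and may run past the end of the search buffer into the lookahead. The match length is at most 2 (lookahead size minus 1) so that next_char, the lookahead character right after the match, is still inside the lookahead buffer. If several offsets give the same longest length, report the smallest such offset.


Try each offset into the search buffer:
  offset=1 (pos 3, char 'd'): match length 1
  offset=2 (pos 2, char 'a'): match length 0
  offset=3 (pos 1, char 'e'): match length 0
  offset=4 (pos 0, char 'd'): match length 2
Longest match has length 2 at offset 4.
next_char = character at position 4 + 2 = 6 -> 'a'

Best match: offset=4, length=2 (matching 'de' starting at position 0)
LZ77 triple: (4, 2, 'a')


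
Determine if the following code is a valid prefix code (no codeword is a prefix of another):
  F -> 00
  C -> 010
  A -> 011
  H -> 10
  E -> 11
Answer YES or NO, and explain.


Checking each pair (does one codeword prefix another?):
  F='00' vs C='010': no prefix
  F='00' vs A='011': no prefix
  F='00' vs H='10': no prefix
  F='00' vs E='11': no prefix
  C='010' vs F='00': no prefix
  C='010' vs A='011': no prefix
  C='010' vs H='10': no prefix
  C='010' vs E='11': no prefix
  A='011' vs F='00': no prefix
  A='011' vs C='010': no prefix
  A='011' vs H='10': no prefix
  A='011' vs E='11': no prefix
  H='10' vs F='00': no prefix
  H='10' vs C='010': no prefix
  H='10' vs A='011': no prefix
  H='10' vs E='11': no prefix
  E='11' vs F='00': no prefix
  E='11' vs C='010': no prefix
  E='11' vs A='011': no prefix
  E='11' vs H='10': no prefix
No violation found over all pairs.

YES -- this is a valid prefix code. No codeword is a prefix of any other codeword.


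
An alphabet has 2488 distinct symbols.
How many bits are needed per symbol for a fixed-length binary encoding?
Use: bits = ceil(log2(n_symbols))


log2(2488) = 11.2808
Bracket: 2^11 = 2048 < 2488 <= 2^12 = 4096
So ceil(log2(2488)) = 12

bits = ceil(log2(2488)) = ceil(11.2808) = 12 bits


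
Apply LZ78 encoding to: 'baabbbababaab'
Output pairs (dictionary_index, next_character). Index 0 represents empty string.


LZ78 encoding steps:
Dictionary: {0: ''}
Step 1: w='' (idx 0), next='b' -> output (0, 'b'), add 'b' as idx 1
Step 2: w='' (idx 0), next='a' -> output (0, 'a'), add 'a' as idx 2
Step 3: w='a' (idx 2), next='b' -> output (2, 'b'), add 'ab' as idx 3
Step 4: w='b' (idx 1), next='b' -> output (1, 'b'), add 'bb' as idx 4
Step 5: w='ab' (idx 3), next='a' -> output (3, 'a'), add 'aba' as idx 5
Step 6: w='b' (idx 1), next='a' -> output (1, 'a'), add 'ba' as idx 6
Step 7: w='ab' (idx 3), end of input -> output (3, '')


Encoded: [(0, 'b'), (0, 'a'), (2, 'b'), (1, 'b'), (3, 'a'), (1, 'a'), (3, '')]


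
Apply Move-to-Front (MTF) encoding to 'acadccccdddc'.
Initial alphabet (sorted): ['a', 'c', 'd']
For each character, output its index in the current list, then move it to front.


MTF encoding:
'a': index 0 in ['a', 'c', 'd'] -> ['a', 'c', 'd']
'c': index 1 in ['a', 'c', 'd'] -> ['c', 'a', 'd']
'a': index 1 in ['c', 'a', 'd'] -> ['a', 'c', 'd']
'd': index 2 in ['a', 'c', 'd'] -> ['d', 'a', 'c']
'c': index 2 in ['d', 'a', 'c'] -> ['c', 'd', 'a']
'c': index 0 in ['c', 'd', 'a'] -> ['c', 'd', 'a']
'c': index 0 in ['c', 'd', 'a'] -> ['c', 'd', 'a']
'c': index 0 in ['c', 'd', 'a'] -> ['c', 'd', 'a']
'd': index 1 in ['c', 'd', 'a'] -> ['d', 'c', 'a']
'd': index 0 in ['d', 'c', 'a'] -> ['d', 'c', 'a']
'd': index 0 in ['d', 'c', 'a'] -> ['d', 'c', 'a']
'c': index 1 in ['d', 'c', 'a'] -> ['c', 'd', 'a']


Output: [0, 1, 1, 2, 2, 0, 0, 0, 1, 0, 0, 1]


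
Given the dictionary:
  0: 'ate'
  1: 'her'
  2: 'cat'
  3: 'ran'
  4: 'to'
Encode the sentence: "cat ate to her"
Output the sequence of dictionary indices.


Look up each word in the dictionary:
  'cat' -> 2
  'ate' -> 0
  'to' -> 4
  'her' -> 1

Encoded: [2, 0, 4, 1]


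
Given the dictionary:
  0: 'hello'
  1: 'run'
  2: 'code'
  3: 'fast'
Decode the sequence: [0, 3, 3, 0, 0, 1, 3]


Look up each index in the dictionary:
  0 -> 'hello'
  3 -> 'fast'
  3 -> 'fast'
  0 -> 'hello'
  0 -> 'hello'
  1 -> 'run'
  3 -> 'fast'

Decoded: "hello fast fast hello hello run fast"


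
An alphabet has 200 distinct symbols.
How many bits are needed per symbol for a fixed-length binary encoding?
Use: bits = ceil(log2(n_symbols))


log2(200) = 7.6439
Bracket: 2^7 = 128 < 200 <= 2^8 = 256
So ceil(log2(200)) = 8

bits = ceil(log2(200)) = ceil(7.6439) = 8 bits


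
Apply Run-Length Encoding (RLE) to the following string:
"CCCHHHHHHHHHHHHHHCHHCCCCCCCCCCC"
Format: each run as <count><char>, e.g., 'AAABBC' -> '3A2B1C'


Scanning runs left to right:
  i=0: run of 'C' x 3 -> '3C'
  i=3: run of 'H' x 14 -> '14H'
  i=17: run of 'C' x 1 -> '1C'
  i=18: run of 'H' x 2 -> '2H'
  i=20: run of 'C' x 11 -> '11C'

RLE = 3C14H1C2H11C


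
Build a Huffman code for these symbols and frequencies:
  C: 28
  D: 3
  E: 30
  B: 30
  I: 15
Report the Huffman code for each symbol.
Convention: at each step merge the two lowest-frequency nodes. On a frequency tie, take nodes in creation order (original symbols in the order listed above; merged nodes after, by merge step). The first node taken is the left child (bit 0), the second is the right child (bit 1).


Huffman tree construction:
Step 1: Merge D(3) + I(15) = 18
Step 2: Merge (D+I)(18) + C(28) = 46
Step 3: Merge E(30) + B(30) = 60
Step 4: Merge ((D+I)+C)(46) + (E+B)(60) = 106
Read each symbol's code off the tree from the root (left child = 0, right child = 1).

Codes:
  C: 01 (length 2)
  D: 000 (length 3)
  E: 10 (length 2)
  B: 11 (length 2)
  I: 001 (length 3)
Average code length: 230/106 = 2.1698 bits/symbol


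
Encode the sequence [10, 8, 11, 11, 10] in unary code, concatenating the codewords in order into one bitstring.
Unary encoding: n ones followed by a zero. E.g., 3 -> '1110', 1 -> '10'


Encode each number as n ones followed by a terminating 0:
  10 -> 11111111110 (11 bits)
  8 -> 111111110 (9 bits)
  11 -> 111111111110 (12 bits)
  11 -> 111111111110 (12 bits)
  10 -> 11111111110 (11 bits)
Total length = 11 + 9 + 12 + 12 + 11 = 55 bits.

Unary([10, 8, 11, 11, 10]) = 1111111111011111111011111111111011111111111011111111110 (55 bits)


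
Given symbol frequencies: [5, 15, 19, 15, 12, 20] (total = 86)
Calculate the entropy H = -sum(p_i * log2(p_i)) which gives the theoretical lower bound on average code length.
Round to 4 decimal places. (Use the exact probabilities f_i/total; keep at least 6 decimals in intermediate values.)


Per-symbol terms -p_i * log2(p_i) with p_i = f_i/86:
  p = 5/86 = 0.058140: log2(p) = -4.104337, -p*log2(p) = 0.238624
  p = 15/86 = 0.174419: log2(p) = -2.519374, -p*log2(p) = 0.439426
  p = 19/86 = 0.220930: log2(p) = -2.178337, -p*log2(p) = 0.481261
  p = 15/86 = 0.174419: log2(p) = -2.519374, -p*log2(p) = 0.439426
  p = 12/86 = 0.139535: log2(p) = -2.841302, -p*log2(p) = 0.396461
  p = 20/86 = 0.232558: log2(p) = -2.104337, -p*log2(p) = 0.489381
H = 0.238624 + 0.439426 + 0.481261 + 0.439426 + 0.396461 + 0.489381 = 2.484579

H = 2.4846 bits/symbol


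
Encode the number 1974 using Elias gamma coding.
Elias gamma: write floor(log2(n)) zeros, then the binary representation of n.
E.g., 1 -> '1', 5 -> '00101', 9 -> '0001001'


num_bits = floor(log2(1974)) + 1 = 11
leading_zeros = num_bits - 1 = 10
binary(1974) = 11110110110

Elias gamma(1974) = '0000000000' + '11110110110' = 000000000011110110110 (21 bits)


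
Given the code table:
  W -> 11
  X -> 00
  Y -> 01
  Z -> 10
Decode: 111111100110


Decoding:
11 -> W
11 -> W
11 -> W
10 -> Z
01 -> Y
10 -> Z


Result: WWWZYZ


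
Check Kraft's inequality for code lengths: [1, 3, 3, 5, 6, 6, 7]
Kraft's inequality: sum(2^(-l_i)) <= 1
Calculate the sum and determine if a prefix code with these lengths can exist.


Sum = 2^(-1) + 2^(-3) + 2^(-3) + 2^(-5) + 2^(-6) + 2^(-6) + 2^(-7)
    = 0.5 + 0.125 + 0.125 + 0.03125 + 0.015625 + 0.015625 + 0.0078125
    = 105/128 = 0.8203125
Since 0.8203125 <= 1, Kraft's inequality IS satisfied.
A prefix code with these lengths CAN exist.

Kraft sum = 0.8203125. Satisfied.


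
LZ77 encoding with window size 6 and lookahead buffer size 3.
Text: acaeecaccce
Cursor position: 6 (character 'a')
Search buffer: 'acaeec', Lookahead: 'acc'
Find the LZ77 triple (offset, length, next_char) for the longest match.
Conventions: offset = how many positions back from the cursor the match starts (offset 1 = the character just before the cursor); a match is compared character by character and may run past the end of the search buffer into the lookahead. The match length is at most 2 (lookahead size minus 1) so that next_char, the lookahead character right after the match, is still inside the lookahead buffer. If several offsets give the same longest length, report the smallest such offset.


Try each offset into the search buffer:
  offset=1 (pos 5, char 'c'): match length 0
  offset=2 (pos 4, char 'e'): match length 0
  offset=3 (pos 3, char 'e'): match length 0
  offset=4 (pos 2, char 'a'): match length 1
  offset=5 (pos 1, char 'c'): match length 0
  offset=6 (pos 0, char 'a'): match length 2
Longest match has length 2 at offset 6.
next_char = character at position 6 + 2 = 8 -> 'c'

Best match: offset=6, length=2 (matching 'ac' starting at position 0)
LZ77 triple: (6, 2, 'c')


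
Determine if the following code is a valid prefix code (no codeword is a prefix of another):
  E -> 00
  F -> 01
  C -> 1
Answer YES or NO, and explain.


Checking each pair (does one codeword prefix another?):
  E='00' vs F='01': no prefix
  E='00' vs C='1': no prefix
  F='01' vs E='00': no prefix
  F='01' vs C='1': no prefix
  C='1' vs E='00': no prefix
  C='1' vs F='01': no prefix
No violation found over all pairs.

YES -- this is a valid prefix code. No codeword is a prefix of any other codeword.


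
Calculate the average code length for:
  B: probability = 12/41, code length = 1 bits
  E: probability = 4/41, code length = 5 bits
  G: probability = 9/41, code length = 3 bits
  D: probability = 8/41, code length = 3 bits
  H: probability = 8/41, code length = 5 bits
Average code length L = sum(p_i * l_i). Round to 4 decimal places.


Weighted contributions p_i * l_i:
  B: (12/41) * 1 = 12/41
  E: (4/41) * 5 = 20/41
  G: (9/41) * 3 = 27/41
  D: (8/41) * 3 = 24/41
  H: (8/41) * 5 = 40/41
Sum = (12 + 20 + 27 + 24 + 40)/41 = 123/41

L = 123/41 = 3.0000 bits/symbol


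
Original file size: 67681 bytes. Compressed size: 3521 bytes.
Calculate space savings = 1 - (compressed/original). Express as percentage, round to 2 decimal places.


ratio = compressed/original = 3521/67681 = 0.052023
savings = 1 - ratio = 1 - 0.052023 = 0.947977
as a percentage: 0.947977 * 100 = 94.8%

Space savings = 1 - 3521/67681 = 94.8%


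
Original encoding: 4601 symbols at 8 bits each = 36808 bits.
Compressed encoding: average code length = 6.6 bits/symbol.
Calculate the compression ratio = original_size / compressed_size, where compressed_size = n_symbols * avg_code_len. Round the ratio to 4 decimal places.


original_size = n_symbols * orig_bits = 4601 * 8 = 36808 bits
compressed_size = n_symbols * avg_code_len = 4601 * 6.6 = 30366.6 bits
ratio = original_size / compressed_size = 36808 / 30366.6 = 1.2121

Compression ratio = 1.2121


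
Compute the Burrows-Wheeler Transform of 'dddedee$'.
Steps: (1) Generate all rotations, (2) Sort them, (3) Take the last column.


Rotations (sorted):
  0: $dddedee -> last char: e
  1: dddedee$ -> last char: $
  2: ddedee$d -> last char: d
  3: dedee$dd -> last char: d
  4: dee$ddde -> last char: e
  5: e$dddede -> last char: e
  6: edee$ddd -> last char: d
  7: ee$ddded -> last char: d


BWT = e$ddeedd


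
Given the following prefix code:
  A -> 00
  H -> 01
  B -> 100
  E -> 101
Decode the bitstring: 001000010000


Decoding step by step:
Bits 00 -> A
Bits 100 -> B
Bits 00 -> A
Bits 100 -> B
Bits 00 -> A


Decoded message: ABABA


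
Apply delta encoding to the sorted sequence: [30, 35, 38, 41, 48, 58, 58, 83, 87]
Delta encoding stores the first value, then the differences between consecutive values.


First value: 30
Deltas:
  35 - 30 = 5
  38 - 35 = 3
  41 - 38 = 3
  48 - 41 = 7
  58 - 48 = 10
  58 - 58 = 0
  83 - 58 = 25
  87 - 83 = 4


Delta encoded: [30, 5, 3, 3, 7, 10, 0, 25, 4]


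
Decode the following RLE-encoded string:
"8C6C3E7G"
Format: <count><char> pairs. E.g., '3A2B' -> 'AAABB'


Expanding each <count><char> pair:
  8C -> 'CCCCCCCC'
  6C -> 'CCCCCC'
  3E -> 'EEE'
  7G -> 'GGGGGGG'

Decoded = CCCCCCCCCCCCCCEEEGGGGGGG


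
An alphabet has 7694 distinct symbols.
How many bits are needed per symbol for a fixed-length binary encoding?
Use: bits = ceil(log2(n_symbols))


log2(7694) = 12.9095
Bracket: 2^12 = 4096 < 7694 <= 2^13 = 8192
So ceil(log2(7694)) = 13

bits = ceil(log2(7694)) = ceil(12.9095) = 13 bits


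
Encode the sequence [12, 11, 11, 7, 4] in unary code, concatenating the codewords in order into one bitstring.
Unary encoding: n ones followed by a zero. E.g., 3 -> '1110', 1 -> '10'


Encode each number as n ones followed by a terminating 0:
  12 -> 1111111111110 (13 bits)
  11 -> 111111111110 (12 bits)
  11 -> 111111111110 (12 bits)
  7 -> 11111110 (8 bits)
  4 -> 11110 (5 bits)
Total length = 13 + 12 + 12 + 8 + 5 = 50 bits.

Unary([12, 11, 11, 7, 4]) = 11111111111101111111111101111111111101111111011110 (50 bits)


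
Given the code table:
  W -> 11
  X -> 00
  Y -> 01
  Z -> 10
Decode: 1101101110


Decoding:
11 -> W
01 -> Y
10 -> Z
11 -> W
10 -> Z


Result: WYZWZ


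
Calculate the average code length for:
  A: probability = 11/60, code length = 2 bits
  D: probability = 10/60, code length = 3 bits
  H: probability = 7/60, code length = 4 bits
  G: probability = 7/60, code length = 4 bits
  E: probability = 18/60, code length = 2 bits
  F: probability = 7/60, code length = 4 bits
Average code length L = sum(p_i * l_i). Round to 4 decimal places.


Weighted contributions p_i * l_i:
  A: (11/60) * 2 = 22/60
  D: (10/60) * 3 = 30/60
  H: (7/60) * 4 = 28/60
  G: (7/60) * 4 = 28/60
  E: (18/60) * 2 = 36/60
  F: (7/60) * 4 = 28/60
Sum = (22 + 30 + 28 + 28 + 36 + 28)/60 = 172/60

L = 172/60 = 2.8667 bits/symbol


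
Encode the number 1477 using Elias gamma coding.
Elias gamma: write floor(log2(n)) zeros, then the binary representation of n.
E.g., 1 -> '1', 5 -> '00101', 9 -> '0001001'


num_bits = floor(log2(1477)) + 1 = 11
leading_zeros = num_bits - 1 = 10
binary(1477) = 10111000101

Elias gamma(1477) = '0000000000' + '10111000101' = 000000000010111000101 (21 bits)


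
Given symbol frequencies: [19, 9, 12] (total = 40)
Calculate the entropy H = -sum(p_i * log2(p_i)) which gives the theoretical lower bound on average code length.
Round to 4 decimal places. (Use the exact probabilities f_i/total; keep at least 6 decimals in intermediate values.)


Per-symbol terms -p_i * log2(p_i) with p_i = f_i/40:
  p = 19/40 = 0.475000: log2(p) = -1.074001, -p*log2(p) = 0.510150
  p = 9/40 = 0.225000: log2(p) = -2.152003, -p*log2(p) = 0.484201
  p = 12/40 = 0.300000: log2(p) = -1.736966, -p*log2(p) = 0.521090
H = 0.510150 + 0.484201 + 0.521090 = 1.515441

H = 1.5154 bits/symbol


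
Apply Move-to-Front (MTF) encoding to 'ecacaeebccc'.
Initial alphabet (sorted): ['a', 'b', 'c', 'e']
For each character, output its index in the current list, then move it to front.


MTF encoding:
'e': index 3 in ['a', 'b', 'c', 'e'] -> ['e', 'a', 'b', 'c']
'c': index 3 in ['e', 'a', 'b', 'c'] -> ['c', 'e', 'a', 'b']
'a': index 2 in ['c', 'e', 'a', 'b'] -> ['a', 'c', 'e', 'b']
'c': index 1 in ['a', 'c', 'e', 'b'] -> ['c', 'a', 'e', 'b']
'a': index 1 in ['c', 'a', 'e', 'b'] -> ['a', 'c', 'e', 'b']
'e': index 2 in ['a', 'c', 'e', 'b'] -> ['e', 'a', 'c', 'b']
'e': index 0 in ['e', 'a', 'c', 'b'] -> ['e', 'a', 'c', 'b']
'b': index 3 in ['e', 'a', 'c', 'b'] -> ['b', 'e', 'a', 'c']
'c': index 3 in ['b', 'e', 'a', 'c'] -> ['c', 'b', 'e', 'a']
'c': index 0 in ['c', 'b', 'e', 'a'] -> ['c', 'b', 'e', 'a']
'c': index 0 in ['c', 'b', 'e', 'a'] -> ['c', 'b', 'e', 'a']


Output: [3, 3, 2, 1, 1, 2, 0, 3, 3, 0, 0]


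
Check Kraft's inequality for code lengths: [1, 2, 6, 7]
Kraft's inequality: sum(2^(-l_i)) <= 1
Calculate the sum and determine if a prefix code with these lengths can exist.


Sum = 2^(-1) + 2^(-2) + 2^(-6) + 2^(-7)
    = 0.5 + 0.25 + 0.015625 + 0.0078125
    = 99/128 = 0.7734375
Since 0.7734375 <= 1, Kraft's inequality IS satisfied.
A prefix code with these lengths CAN exist.

Kraft sum = 0.7734375. Satisfied.


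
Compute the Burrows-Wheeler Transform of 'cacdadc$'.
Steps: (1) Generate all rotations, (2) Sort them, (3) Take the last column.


Rotations (sorted):
  0: $cacdadc -> last char: c
  1: acdadc$c -> last char: c
  2: adc$cacd -> last char: d
  3: c$cacdad -> last char: d
  4: cacdadc$ -> last char: $
  5: cdadc$ca -> last char: a
  6: dadc$cac -> last char: c
  7: dc$cacda -> last char: a


BWT = ccdd$aca


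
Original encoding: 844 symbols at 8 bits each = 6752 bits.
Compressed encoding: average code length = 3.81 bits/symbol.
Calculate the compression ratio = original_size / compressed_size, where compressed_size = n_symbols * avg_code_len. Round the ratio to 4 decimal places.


original_size = n_symbols * orig_bits = 844 * 8 = 6752 bits
compressed_size = n_symbols * avg_code_len = 844 * 3.81 = 3215.64 bits
ratio = original_size / compressed_size = 6752 / 3215.64 = 2.0997

Compression ratio = 2.0997


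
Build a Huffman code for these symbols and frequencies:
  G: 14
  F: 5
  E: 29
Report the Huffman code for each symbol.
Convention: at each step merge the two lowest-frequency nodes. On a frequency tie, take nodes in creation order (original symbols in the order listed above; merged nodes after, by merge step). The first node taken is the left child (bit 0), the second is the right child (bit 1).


Huffman tree construction:
Step 1: Merge F(5) + G(14) = 19
Step 2: Merge (F+G)(19) + E(29) = 48
Read each symbol's code off the tree from the root (left child = 0, right child = 1).

Codes:
  G: 01 (length 2)
  F: 00 (length 2)
  E: 1 (length 1)
Average code length: 67/48 = 1.3958 bits/symbol


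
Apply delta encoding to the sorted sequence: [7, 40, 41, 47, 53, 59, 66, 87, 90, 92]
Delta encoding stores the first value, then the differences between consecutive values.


First value: 7
Deltas:
  40 - 7 = 33
  41 - 40 = 1
  47 - 41 = 6
  53 - 47 = 6
  59 - 53 = 6
  66 - 59 = 7
  87 - 66 = 21
  90 - 87 = 3
  92 - 90 = 2


Delta encoded: [7, 33, 1, 6, 6, 6, 7, 21, 3, 2]


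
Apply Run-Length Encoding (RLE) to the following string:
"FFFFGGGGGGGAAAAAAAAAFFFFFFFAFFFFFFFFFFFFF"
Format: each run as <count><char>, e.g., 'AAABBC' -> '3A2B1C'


Scanning runs left to right:
  i=0: run of 'F' x 4 -> '4F'
  i=4: run of 'G' x 7 -> '7G'
  i=11: run of 'A' x 9 -> '9A'
  i=20: run of 'F' x 7 -> '7F'
  i=27: run of 'A' x 1 -> '1A'
  i=28: run of 'F' x 13 -> '13F'

RLE = 4F7G9A7F1A13F


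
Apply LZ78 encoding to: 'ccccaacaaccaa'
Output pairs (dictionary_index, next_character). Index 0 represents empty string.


LZ78 encoding steps:
Dictionary: {0: ''}
Step 1: w='' (idx 0), next='c' -> output (0, 'c'), add 'c' as idx 1
Step 2: w='c' (idx 1), next='c' -> output (1, 'c'), add 'cc' as idx 2
Step 3: w='c' (idx 1), next='a' -> output (1, 'a'), add 'ca' as idx 3
Step 4: w='' (idx 0), next='a' -> output (0, 'a'), add 'a' as idx 4
Step 5: w='ca' (idx 3), next='a' -> output (3, 'a'), add 'caa' as idx 5
Step 6: w='cc' (idx 2), next='a' -> output (2, 'a'), add 'cca' as idx 6
Step 7: w='a' (idx 4), end of input -> output (4, '')


Encoded: [(0, 'c'), (1, 'c'), (1, 'a'), (0, 'a'), (3, 'a'), (2, 'a'), (4, '')]


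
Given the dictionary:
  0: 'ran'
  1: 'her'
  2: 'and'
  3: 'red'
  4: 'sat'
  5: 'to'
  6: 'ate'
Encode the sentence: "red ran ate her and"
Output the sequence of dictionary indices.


Look up each word in the dictionary:
  'red' -> 3
  'ran' -> 0
  'ate' -> 6
  'her' -> 1
  'and' -> 2

Encoded: [3, 0, 6, 1, 2]


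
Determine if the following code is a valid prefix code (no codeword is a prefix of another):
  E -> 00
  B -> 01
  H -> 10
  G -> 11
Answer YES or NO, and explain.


Checking each pair (does one codeword prefix another?):
  E='00' vs B='01': no prefix
  E='00' vs H='10': no prefix
  E='00' vs G='11': no prefix
  B='01' vs E='00': no prefix
  B='01' vs H='10': no prefix
  B='01' vs G='11': no prefix
  H='10' vs E='00': no prefix
  H='10' vs B='01': no prefix
  H='10' vs G='11': no prefix
  G='11' vs E='00': no prefix
  G='11' vs B='01': no prefix
  G='11' vs H='10': no prefix
No violation found over all pairs.

YES -- this is a valid prefix code. No codeword is a prefix of any other codeword.


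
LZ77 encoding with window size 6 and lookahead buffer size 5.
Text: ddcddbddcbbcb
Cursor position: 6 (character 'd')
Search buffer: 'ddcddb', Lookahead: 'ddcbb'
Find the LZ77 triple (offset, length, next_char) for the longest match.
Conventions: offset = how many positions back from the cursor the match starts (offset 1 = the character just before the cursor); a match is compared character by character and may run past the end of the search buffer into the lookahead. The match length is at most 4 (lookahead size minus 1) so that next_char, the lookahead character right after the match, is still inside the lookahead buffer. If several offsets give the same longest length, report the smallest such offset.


Try each offset into the search buffer:
  offset=1 (pos 5, char 'b'): match length 0
  offset=2 (pos 4, char 'd'): match length 1
  offset=3 (pos 3, char 'd'): match length 2
  offset=4 (pos 2, char 'c'): match length 0
  offset=5 (pos 1, char 'd'): match length 1
  offset=6 (pos 0, char 'd'): match length 3
Longest match has length 3 at offset 6.
next_char = character at position 6 + 3 = 9 -> 'b'

Best match: offset=6, length=3 (matching 'ddc' starting at position 0)
LZ77 triple: (6, 3, 'b')


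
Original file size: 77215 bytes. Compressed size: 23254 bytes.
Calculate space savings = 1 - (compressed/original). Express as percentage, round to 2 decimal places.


ratio = compressed/original = 23254/77215 = 0.301159
savings = 1 - ratio = 1 - 0.301159 = 0.698841
as a percentage: 0.698841 * 100 = 69.88%

Space savings = 1 - 23254/77215 = 69.88%


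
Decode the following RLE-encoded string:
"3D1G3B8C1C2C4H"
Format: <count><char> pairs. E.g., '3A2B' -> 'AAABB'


Expanding each <count><char> pair:
  3D -> 'DDD'
  1G -> 'G'
  3B -> 'BBB'
  8C -> 'CCCCCCCC'
  1C -> 'C'
  2C -> 'CC'
  4H -> 'HHHH'

Decoded = DDDGBBBCCCCCCCCCCCHHHH


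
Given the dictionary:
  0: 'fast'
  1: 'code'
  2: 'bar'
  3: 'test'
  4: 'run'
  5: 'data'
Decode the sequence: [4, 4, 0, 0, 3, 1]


Look up each index in the dictionary:
  4 -> 'run'
  4 -> 'run'
  0 -> 'fast'
  0 -> 'fast'
  3 -> 'test'
  1 -> 'code'

Decoded: "run run fast fast test code"


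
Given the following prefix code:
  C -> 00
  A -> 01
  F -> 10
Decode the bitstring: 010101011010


Decoding step by step:
Bits 01 -> A
Bits 01 -> A
Bits 01 -> A
Bits 01 -> A
Bits 10 -> F
Bits 10 -> F


Decoded message: AAAAFF


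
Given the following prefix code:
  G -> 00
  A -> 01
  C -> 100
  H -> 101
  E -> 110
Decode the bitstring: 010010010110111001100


Decoding step by step:
Bits 01 -> A
Bits 00 -> G
Bits 100 -> C
Bits 101 -> H
Bits 101 -> H
Bits 110 -> E
Bits 01 -> A
Bits 100 -> C


Decoded message: AGCHHEAC


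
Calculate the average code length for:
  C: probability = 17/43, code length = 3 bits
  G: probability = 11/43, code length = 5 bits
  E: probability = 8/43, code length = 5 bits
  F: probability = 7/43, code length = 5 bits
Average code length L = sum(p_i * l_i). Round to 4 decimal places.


Weighted contributions p_i * l_i:
  C: (17/43) * 3 = 51/43
  G: (11/43) * 5 = 55/43
  E: (8/43) * 5 = 40/43
  F: (7/43) * 5 = 35/43
Sum = (51 + 55 + 40 + 35)/43 = 181/43

L = 181/43 = 4.2093 bits/symbol


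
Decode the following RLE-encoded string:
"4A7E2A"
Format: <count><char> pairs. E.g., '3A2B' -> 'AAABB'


Expanding each <count><char> pair:
  4A -> 'AAAA'
  7E -> 'EEEEEEE'
  2A -> 'AA'

Decoded = AAAAEEEEEEEAA


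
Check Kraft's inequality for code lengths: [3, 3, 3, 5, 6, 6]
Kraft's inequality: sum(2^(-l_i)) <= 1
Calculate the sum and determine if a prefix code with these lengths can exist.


Sum = 2^(-3) + 2^(-3) + 2^(-3) + 2^(-5) + 2^(-6) + 2^(-6)
    = 0.125 + 0.125 + 0.125 + 0.03125 + 0.015625 + 0.015625
    = 28/64 = 0.4375
Since 0.4375 <= 1, Kraft's inequality IS satisfied.
A prefix code with these lengths CAN exist.

Kraft sum = 0.4375. Satisfied.


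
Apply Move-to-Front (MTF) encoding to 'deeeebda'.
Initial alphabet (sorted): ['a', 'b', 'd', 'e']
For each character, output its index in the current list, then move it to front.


MTF encoding:
'd': index 2 in ['a', 'b', 'd', 'e'] -> ['d', 'a', 'b', 'e']
'e': index 3 in ['d', 'a', 'b', 'e'] -> ['e', 'd', 'a', 'b']
'e': index 0 in ['e', 'd', 'a', 'b'] -> ['e', 'd', 'a', 'b']
'e': index 0 in ['e', 'd', 'a', 'b'] -> ['e', 'd', 'a', 'b']
'e': index 0 in ['e', 'd', 'a', 'b'] -> ['e', 'd', 'a', 'b']
'b': index 3 in ['e', 'd', 'a', 'b'] -> ['b', 'e', 'd', 'a']
'd': index 2 in ['b', 'e', 'd', 'a'] -> ['d', 'b', 'e', 'a']
'a': index 3 in ['d', 'b', 'e', 'a'] -> ['a', 'd', 'b', 'e']


Output: [2, 3, 0, 0, 0, 3, 2, 3]


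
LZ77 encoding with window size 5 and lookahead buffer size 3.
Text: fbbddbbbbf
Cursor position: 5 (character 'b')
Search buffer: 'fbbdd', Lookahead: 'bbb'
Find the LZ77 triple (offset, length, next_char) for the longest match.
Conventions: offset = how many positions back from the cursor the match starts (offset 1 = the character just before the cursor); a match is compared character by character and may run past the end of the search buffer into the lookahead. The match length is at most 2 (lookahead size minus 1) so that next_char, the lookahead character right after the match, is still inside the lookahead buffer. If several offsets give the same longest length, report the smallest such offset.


Try each offset into the search buffer:
  offset=1 (pos 4, char 'd'): match length 0
  offset=2 (pos 3, char 'd'): match length 0
  offset=3 (pos 2, char 'b'): match length 1
  offset=4 (pos 1, char 'b'): match length 2
  offset=5 (pos 0, char 'f'): match length 0
Longest match has length 2 at offset 4.
next_char = character at position 5 + 2 = 7 -> 'b'

Best match: offset=4, length=2 (matching 'bb' starting at position 1)
LZ77 triple: (4, 2, 'b')


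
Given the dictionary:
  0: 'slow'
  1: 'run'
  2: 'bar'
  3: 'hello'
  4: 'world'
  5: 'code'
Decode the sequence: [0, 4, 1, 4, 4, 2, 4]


Look up each index in the dictionary:
  0 -> 'slow'
  4 -> 'world'
  1 -> 'run'
  4 -> 'world'
  4 -> 'world'
  2 -> 'bar'
  4 -> 'world'

Decoded: "slow world run world world bar world"


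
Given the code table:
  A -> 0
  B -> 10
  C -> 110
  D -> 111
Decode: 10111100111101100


Decoding:
10 -> B
111 -> D
10 -> B
0 -> A
111 -> D
10 -> B
110 -> C
0 -> A


Result: BDBADBCA


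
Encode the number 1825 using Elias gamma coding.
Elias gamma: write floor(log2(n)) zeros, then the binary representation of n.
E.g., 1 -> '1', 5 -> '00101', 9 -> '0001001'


num_bits = floor(log2(1825)) + 1 = 11
leading_zeros = num_bits - 1 = 10
binary(1825) = 11100100001

Elias gamma(1825) = '0000000000' + '11100100001' = 000000000011100100001 (21 bits)


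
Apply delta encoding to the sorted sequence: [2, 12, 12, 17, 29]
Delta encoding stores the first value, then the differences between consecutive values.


First value: 2
Deltas:
  12 - 2 = 10
  12 - 12 = 0
  17 - 12 = 5
  29 - 17 = 12


Delta encoded: [2, 10, 0, 5, 12]


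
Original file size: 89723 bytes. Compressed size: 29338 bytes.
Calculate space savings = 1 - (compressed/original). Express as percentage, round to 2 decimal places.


ratio = compressed/original = 29338/89723 = 0.326984
savings = 1 - ratio = 1 - 0.326984 = 0.673016
as a percentage: 0.673016 * 100 = 67.3%

Space savings = 1 - 29338/89723 = 67.3%


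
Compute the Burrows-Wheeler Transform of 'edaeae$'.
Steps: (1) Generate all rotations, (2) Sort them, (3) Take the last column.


Rotations (sorted):
  0: $edaeae -> last char: e
  1: ae$edae -> last char: e
  2: aeae$ed -> last char: d
  3: daeae$e -> last char: e
  4: e$edaea -> last char: a
  5: eae$eda -> last char: a
  6: edaeae$ -> last char: $


BWT = eedeaa$


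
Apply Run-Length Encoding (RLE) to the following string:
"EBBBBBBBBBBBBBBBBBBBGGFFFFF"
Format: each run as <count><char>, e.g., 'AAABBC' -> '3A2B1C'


Scanning runs left to right:
  i=0: run of 'E' x 1 -> '1E'
  i=1: run of 'B' x 19 -> '19B'
  i=20: run of 'G' x 2 -> '2G'
  i=22: run of 'F' x 5 -> '5F'

RLE = 1E19B2G5F


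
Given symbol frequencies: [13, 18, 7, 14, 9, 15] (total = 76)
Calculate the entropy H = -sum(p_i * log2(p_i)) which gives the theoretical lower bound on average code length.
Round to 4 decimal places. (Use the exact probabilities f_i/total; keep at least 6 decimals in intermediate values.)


Per-symbol terms -p_i * log2(p_i) with p_i = f_i/76:
  p = 13/76 = 0.171053: log2(p) = -2.547488, -p*log2(p) = 0.435754
  p = 18/76 = 0.236842: log2(p) = -2.078003, -p*log2(p) = 0.492158
  p = 7/76 = 0.092105: log2(p) = -3.440573, -p*log2(p) = 0.316895
  p = 14/76 = 0.184211: log2(p) = -2.440573, -p*log2(p) = 0.449579
  p = 9/76 = 0.118421: log2(p) = -3.078003, -p*log2(p) = 0.364500
  p = 15/76 = 0.197368: log2(p) = -2.341037, -p*log2(p) = 0.462047
H = 0.435754 + 0.492158 + 0.316895 + 0.449579 + 0.364500 + 0.462047 = 2.520933

H = 2.5209 bits/symbol


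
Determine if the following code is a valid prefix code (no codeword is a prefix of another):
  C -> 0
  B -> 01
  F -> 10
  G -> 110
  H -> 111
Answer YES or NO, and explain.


Checking each pair (does one codeword prefix another?):
  C='0' vs B='01': prefix -- VIOLATION

NO -- this is NOT a valid prefix code. C (0) is a prefix of B (01).


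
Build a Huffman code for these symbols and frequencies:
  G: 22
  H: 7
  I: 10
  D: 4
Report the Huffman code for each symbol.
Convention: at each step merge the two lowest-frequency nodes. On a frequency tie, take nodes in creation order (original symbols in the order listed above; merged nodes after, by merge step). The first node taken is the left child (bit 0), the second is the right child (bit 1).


Huffman tree construction:
Step 1: Merge D(4) + H(7) = 11
Step 2: Merge I(10) + (D+H)(11) = 21
Step 3: Merge (I+(D+H))(21) + G(22) = 43
Read each symbol's code off the tree from the root (left child = 0, right child = 1).

Codes:
  G: 1 (length 1)
  H: 011 (length 3)
  I: 00 (length 2)
  D: 010 (length 3)
Average code length: 75/43 = 1.7442 bits/symbol


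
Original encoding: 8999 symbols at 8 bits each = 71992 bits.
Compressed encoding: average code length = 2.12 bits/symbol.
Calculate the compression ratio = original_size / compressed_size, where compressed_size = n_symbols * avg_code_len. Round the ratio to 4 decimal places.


original_size = n_symbols * orig_bits = 8999 * 8 = 71992 bits
compressed_size = n_symbols * avg_code_len = 8999 * 2.12 = 19077.88 bits
ratio = original_size / compressed_size = 71992 / 19077.88 = 3.7736

Compression ratio = 3.7736


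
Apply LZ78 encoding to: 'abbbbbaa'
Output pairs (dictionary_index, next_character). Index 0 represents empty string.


LZ78 encoding steps:
Dictionary: {0: ''}
Step 1: w='' (idx 0), next='a' -> output (0, 'a'), add 'a' as idx 1
Step 2: w='' (idx 0), next='b' -> output (0, 'b'), add 'b' as idx 2
Step 3: w='b' (idx 2), next='b' -> output (2, 'b'), add 'bb' as idx 3
Step 4: w='bb' (idx 3), next='a' -> output (3, 'a'), add 'bba' as idx 4
Step 5: w='a' (idx 1), end of input -> output (1, '')


Encoded: [(0, 'a'), (0, 'b'), (2, 'b'), (3, 'a'), (1, '')]


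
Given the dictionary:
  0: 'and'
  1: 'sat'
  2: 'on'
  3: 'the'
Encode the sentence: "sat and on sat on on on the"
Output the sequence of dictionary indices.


Look up each word in the dictionary:
  'sat' -> 1
  'and' -> 0
  'on' -> 2
  'sat' -> 1
  'on' -> 2
  'on' -> 2
  'on' -> 2
  'the' -> 3

Encoded: [1, 0, 2, 1, 2, 2, 2, 3]


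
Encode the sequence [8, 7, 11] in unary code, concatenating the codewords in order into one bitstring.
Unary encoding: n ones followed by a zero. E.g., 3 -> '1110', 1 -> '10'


Encode each number as n ones followed by a terminating 0:
  8 -> 111111110 (9 bits)
  7 -> 11111110 (8 bits)
  11 -> 111111111110 (12 bits)
Total length = 9 + 8 + 12 = 29 bits.

Unary([8, 7, 11]) = 11111111011111110111111111110 (29 bits)


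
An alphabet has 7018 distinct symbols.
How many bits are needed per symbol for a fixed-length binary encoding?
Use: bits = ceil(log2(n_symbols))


log2(7018) = 12.7768
Bracket: 2^12 = 4096 < 7018 <= 2^13 = 8192
So ceil(log2(7018)) = 13

bits = ceil(log2(7018)) = ceil(12.7768) = 13 bits


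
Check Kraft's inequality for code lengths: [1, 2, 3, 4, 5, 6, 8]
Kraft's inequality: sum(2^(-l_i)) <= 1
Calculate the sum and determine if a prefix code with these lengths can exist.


Sum = 2^(-1) + 2^(-2) + 2^(-3) + 2^(-4) + 2^(-5) + 2^(-6) + 2^(-8)
    = 0.5 + 0.25 + 0.125 + 0.0625 + 0.03125 + 0.015625 + 0.00390625
    = 253/256 = 0.98828125
Since 0.98828125 <= 1, Kraft's inequality IS satisfied.
A prefix code with these lengths CAN exist.

Kraft sum = 0.98828125. Satisfied.


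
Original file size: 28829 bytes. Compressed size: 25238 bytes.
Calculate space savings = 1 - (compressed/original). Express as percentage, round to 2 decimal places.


ratio = compressed/original = 25238/28829 = 0.875438
savings = 1 - ratio = 1 - 0.875438 = 0.124562
as a percentage: 0.124562 * 100 = 12.46%

Space savings = 1 - 25238/28829 = 12.46%


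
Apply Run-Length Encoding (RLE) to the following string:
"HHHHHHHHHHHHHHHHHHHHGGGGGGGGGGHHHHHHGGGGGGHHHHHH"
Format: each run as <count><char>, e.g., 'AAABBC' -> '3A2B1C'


Scanning runs left to right:
  i=0: run of 'H' x 20 -> '20H'
  i=20: run of 'G' x 10 -> '10G'
  i=30: run of 'H' x 6 -> '6H'
  i=36: run of 'G' x 6 -> '6G'
  i=42: run of 'H' x 6 -> '6H'

RLE = 20H10G6H6G6H


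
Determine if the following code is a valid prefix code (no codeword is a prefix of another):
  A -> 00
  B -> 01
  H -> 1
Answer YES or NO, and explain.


Checking each pair (does one codeword prefix another?):
  A='00' vs B='01': no prefix
  A='00' vs H='1': no prefix
  B='01' vs A='00': no prefix
  B='01' vs H='1': no prefix
  H='1' vs A='00': no prefix
  H='1' vs B='01': no prefix
No violation found over all pairs.

YES -- this is a valid prefix code. No codeword is a prefix of any other codeword.


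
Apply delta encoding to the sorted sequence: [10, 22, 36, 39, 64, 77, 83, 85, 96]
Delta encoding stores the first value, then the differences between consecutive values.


First value: 10
Deltas:
  22 - 10 = 12
  36 - 22 = 14
  39 - 36 = 3
  64 - 39 = 25
  77 - 64 = 13
  83 - 77 = 6
  85 - 83 = 2
  96 - 85 = 11


Delta encoded: [10, 12, 14, 3, 25, 13, 6, 2, 11]


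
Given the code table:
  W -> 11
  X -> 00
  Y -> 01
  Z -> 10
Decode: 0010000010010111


Decoding:
00 -> X
10 -> Z
00 -> X
00 -> X
10 -> Z
01 -> Y
01 -> Y
11 -> W


Result: XZXXZYYW


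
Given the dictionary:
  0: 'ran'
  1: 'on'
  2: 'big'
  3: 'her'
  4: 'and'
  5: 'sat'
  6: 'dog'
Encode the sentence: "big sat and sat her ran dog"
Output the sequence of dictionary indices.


Look up each word in the dictionary:
  'big' -> 2
  'sat' -> 5
  'and' -> 4
  'sat' -> 5
  'her' -> 3
  'ran' -> 0
  'dog' -> 6

Encoded: [2, 5, 4, 5, 3, 0, 6]


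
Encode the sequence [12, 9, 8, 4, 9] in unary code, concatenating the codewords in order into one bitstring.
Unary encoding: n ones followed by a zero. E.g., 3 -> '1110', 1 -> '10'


Encode each number as n ones followed by a terminating 0:
  12 -> 1111111111110 (13 bits)
  9 -> 1111111110 (10 bits)
  8 -> 111111110 (9 bits)
  4 -> 11110 (5 bits)
  9 -> 1111111110 (10 bits)
Total length = 13 + 10 + 9 + 5 + 10 = 47 bits.

Unary([12, 9, 8, 4, 9]) = 11111111111101111111110111111110111101111111110 (47 bits)
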